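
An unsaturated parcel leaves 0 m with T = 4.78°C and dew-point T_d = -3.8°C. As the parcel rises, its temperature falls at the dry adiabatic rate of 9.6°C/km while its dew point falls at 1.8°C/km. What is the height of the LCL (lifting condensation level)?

T and T_d converge at 9.6 − 1.8 = 7.8°C per km
Height above start = (4.78 − (-3.8)) / 7.8 = 1.1 km
LCL altitude = 0 m + 1100 m = 1100 m

1100 m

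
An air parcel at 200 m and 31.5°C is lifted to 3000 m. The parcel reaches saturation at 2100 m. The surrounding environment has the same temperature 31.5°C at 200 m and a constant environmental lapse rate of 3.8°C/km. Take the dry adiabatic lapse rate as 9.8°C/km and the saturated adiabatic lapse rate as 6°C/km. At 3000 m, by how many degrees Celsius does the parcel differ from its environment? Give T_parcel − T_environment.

Parcel:
  Dry to 2100 m: -9.8 × 1.9 km = -18.62°C, so T = 12.88°C.
  Saturated to 3000 m: -6 × 0.9 km = -5.4°C, so T = 7.48°C.
Environment:
  Environment to 3000 m: -3.8 × 2.8 km = -10.64°C, so T = 20.86°C.
T_parcel − T_env = 7.48 − 20.86 = -13.38°C

-13.38°C (parcel cooler than environment)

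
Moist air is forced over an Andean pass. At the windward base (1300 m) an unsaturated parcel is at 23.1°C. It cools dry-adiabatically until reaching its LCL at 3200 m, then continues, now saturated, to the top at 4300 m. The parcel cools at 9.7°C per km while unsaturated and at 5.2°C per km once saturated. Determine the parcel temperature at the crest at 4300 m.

-1.05°C

Dry to 3200 m: -9.7 × 1.9 km = -18.43°C, so T = 4.67°C.
Saturated to 4300 m: -5.2 × 1.1 km = -5.72°C, so T = -1.05°C.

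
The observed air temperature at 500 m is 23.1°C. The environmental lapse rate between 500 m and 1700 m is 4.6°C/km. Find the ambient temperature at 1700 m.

From 500 m to 1700 m (environmental): cools by 4.6 × 1.2 = 5.52°C, giving 17.58°C.

17.58°C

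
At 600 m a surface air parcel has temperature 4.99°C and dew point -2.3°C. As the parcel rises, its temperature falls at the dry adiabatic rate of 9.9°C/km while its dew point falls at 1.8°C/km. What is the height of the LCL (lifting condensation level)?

1500 m

T and T_d converge at 9.9 − 1.8 = 8.1°C per km
Height above start = (4.99 − (-2.3)) / 8.1 = 0.9 km
LCL altitude = 600 m + 900 m = 1500 m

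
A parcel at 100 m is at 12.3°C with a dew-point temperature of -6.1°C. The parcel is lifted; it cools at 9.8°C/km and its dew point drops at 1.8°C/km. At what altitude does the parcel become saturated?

2400 m

T and T_d converge at 9.8 − 1.8 = 8°C per km
Height above start = (12.3 − (-6.1)) / 8 = 2.3 km
LCL altitude = 100 m + 2300 m = 2400 m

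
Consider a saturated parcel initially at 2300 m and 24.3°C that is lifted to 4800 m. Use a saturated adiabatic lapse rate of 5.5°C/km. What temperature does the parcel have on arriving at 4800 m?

10.55°C

2300–4800 m, saturated adiabatic: Δz = 2.5 km ⇒ ΔT = -13.75°C; T = 10.55°C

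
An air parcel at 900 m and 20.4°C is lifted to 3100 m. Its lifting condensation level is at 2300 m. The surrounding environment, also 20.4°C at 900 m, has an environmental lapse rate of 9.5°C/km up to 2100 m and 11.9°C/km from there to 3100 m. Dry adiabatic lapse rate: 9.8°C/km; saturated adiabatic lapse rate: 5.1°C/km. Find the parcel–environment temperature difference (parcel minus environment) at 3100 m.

+5.5°C (parcel warmer than environment)

Parcel:
  900 → 2300 m (dry, 9.8°C/km): ΔT = -9.8 × 1.4 = -13.72°C → T = 6.68°C
  2300 → 3100 m (saturated, 5.1°C/km): ΔT = -5.1 × 0.8 = -4.08°C → T = 2.6°C
Environment:
  900 → 2100 m (environment, lower layer, 9.5°C/km): ΔT = -9.5 × 1.2 = -11.4°C → T = 9°C
  2100 → 3100 m (environment, upper layer, 11.9°C/km): ΔT = -11.9 × 1 = -11.9°C → T = -2.9°C
T_parcel − T_env = 2.6 − (-2.9) = +5.5°C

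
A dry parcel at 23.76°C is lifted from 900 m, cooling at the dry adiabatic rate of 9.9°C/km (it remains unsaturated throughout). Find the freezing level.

3300 m

Height above start = (23.76 − 0) / 9.9 = 2.4 km
Altitude = 900 m + 2400 m = 3300 m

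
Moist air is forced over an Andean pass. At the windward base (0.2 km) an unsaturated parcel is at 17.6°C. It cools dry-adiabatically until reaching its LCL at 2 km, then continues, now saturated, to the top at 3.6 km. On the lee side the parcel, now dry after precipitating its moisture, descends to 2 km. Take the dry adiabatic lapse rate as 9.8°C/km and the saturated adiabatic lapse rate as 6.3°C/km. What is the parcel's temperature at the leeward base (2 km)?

5.56°C

From 200 m to 2000 m (dry): cools by 9.8 × 1.8 = 17.64°C, giving -0.04°C.
From 2000 m to 3600 m (saturated): cools by 6.3 × 1.6 = 10.08°C, giving -10.12°C.
From 3600 m to 2000 m (dry descent): warms by 9.8 × 1.6 = 15.68°C, giving 5.56°C.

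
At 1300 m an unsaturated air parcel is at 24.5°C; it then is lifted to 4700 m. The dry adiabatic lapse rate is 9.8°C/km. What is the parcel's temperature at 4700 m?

1300–4700 m, dry adiabatic: Δz = 3.4 km ⇒ ΔT = -33.32°C; T = -8.82°C

-8.82°C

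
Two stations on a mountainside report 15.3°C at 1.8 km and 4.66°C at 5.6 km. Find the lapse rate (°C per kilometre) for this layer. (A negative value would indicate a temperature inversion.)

2.8°C/km

Γ = −ΔT/Δz = (15.3 − 4.66) / (5600 − 1800) m
  = 10.64°C / 3.8 km = 2.8°C/km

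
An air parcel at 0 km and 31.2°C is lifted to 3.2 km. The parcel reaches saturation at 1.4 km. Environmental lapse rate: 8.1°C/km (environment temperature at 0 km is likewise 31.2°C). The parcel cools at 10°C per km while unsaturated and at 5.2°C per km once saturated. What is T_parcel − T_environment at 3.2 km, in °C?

Parcel:
  0–1400 m, dry: Δz = 1.4 km ⇒ ΔT = -14°C; T = 17.2°C
  1400–3200 m, saturated: Δz = 1.8 km ⇒ ΔT = -9.36°C; T = 7.84°C
Environment:
  0–3200 m, environment: Δz = 3.2 km ⇒ ΔT = -25.92°C; T = 5.28°C
T_parcel − T_env = 7.84 − 5.28 = +2.56°C

+2.56°C (parcel warmer than environment)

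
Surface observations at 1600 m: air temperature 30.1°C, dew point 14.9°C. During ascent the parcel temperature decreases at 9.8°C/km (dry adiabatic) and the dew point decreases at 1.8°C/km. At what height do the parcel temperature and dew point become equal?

3500 m

T and T_d converge at 9.8 − 1.8 = 8°C per km
Height above start = (30.1 − 14.9) / 8 = 1.9 km
LCL altitude = 1600 m + 1900 m = 3500 m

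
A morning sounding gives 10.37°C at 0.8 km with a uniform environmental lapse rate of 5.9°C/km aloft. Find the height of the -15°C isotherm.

5.1 km

Height above start = (10.37 − (-15)) / 5.9 = 4.3 km
Altitude = 800 m + 4300 m = 5100 m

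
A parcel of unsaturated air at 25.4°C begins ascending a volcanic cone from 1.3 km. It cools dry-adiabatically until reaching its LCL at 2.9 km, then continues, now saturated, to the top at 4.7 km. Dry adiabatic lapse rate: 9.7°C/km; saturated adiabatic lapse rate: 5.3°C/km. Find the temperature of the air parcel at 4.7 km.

From 1300 m to 2900 m (dry): cools by 9.7 × 1.6 = 15.52°C, giving 9.88°C.
From 2900 m to 4700 m (saturated): cools by 5.3 × 1.8 = 9.54°C, giving 0.34°C.

0.34°C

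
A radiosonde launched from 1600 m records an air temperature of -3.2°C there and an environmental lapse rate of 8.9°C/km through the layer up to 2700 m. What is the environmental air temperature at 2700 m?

1600–2700 m, environmental: Δz = 1.1 km ⇒ ΔT = -9.79°C; T = -12.99°C

-12.99°C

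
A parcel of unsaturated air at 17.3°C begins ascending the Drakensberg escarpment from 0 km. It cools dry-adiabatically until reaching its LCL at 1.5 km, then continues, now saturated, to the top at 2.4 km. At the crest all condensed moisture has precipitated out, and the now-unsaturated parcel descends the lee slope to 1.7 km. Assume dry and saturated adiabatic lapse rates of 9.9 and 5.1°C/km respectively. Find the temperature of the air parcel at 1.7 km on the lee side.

4.79°C

Dry to 1500 m: -9.9 × 1.5 km = -14.85°C, so T = 2.45°C.
Saturated to 2400 m: -5.1 × 0.9 km = -4.59°C, so T = -2.14°C.
Dry descent to 1700 m: +9.9 × 0.7 km = +6.93°C, so T = 4.79°C.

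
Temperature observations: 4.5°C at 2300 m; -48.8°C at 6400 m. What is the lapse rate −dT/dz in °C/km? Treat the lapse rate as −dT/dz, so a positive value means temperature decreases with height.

Γ = −ΔT/Δz = (4.5 − (-48.8)) / (6400 − 2300) m
  = 53.3°C / 4.1 km = 13°C/km

13°C/km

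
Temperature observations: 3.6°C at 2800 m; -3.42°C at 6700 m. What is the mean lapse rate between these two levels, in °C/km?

1.8°C/km

Γ = −ΔT/Δz = (3.6 − (-3.42)) / (6700 − 2800) m
  = 7.02°C / 3.9 km = 1.8°C/km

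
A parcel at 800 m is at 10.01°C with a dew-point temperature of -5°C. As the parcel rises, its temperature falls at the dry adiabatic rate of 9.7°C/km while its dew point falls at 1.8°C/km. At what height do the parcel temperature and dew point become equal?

T and T_d converge at 9.7 − 1.8 = 7.9°C per km
Height above start = (10.01 − (-5)) / 7.9 = 1.9 km
LCL altitude = 800 m + 1900 m = 2700 m

2700 m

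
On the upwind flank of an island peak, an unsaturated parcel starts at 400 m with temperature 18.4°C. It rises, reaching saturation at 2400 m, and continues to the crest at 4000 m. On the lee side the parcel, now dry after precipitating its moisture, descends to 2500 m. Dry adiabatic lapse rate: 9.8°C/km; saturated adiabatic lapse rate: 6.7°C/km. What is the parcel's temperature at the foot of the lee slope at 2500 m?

Dry to 2400 m: -9.8 × 2 km = -19.6°C, so T = -1.2°C.
Saturated to 4000 m: -6.7 × 1.6 km = -10.72°C, so T = -11.92°C.
Dry descent to 2500 m: +9.8 × 1.5 km = +14.7°C, so T = 2.78°C.

2.78°C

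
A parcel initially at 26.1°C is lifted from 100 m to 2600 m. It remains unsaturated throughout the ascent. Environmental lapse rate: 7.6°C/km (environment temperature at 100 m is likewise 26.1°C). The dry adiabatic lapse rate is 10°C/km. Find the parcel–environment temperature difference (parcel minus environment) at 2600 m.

-6°C (parcel cooler than environment)

Parcel:
  100 → 2600 m (dry, 10°C/km): ΔT = -10 × 2.5 = -25°C → T = 1.1°C
Environment:
  100 → 2600 m (environment, 7.6°C/km): ΔT = -7.6 × 2.5 = -19°C → T = 7.1°C
T_parcel − T_env = 1.1 − 7.1 = -6°C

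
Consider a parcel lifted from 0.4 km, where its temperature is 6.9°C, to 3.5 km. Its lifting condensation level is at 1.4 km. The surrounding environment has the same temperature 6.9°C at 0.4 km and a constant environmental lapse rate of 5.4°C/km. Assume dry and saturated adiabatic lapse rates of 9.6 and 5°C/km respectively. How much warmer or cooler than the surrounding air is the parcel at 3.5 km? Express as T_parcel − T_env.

-3.36°C (parcel cooler than environment)

Parcel:
  Dry to 1400 m: -9.6 × 1 km = -9.6°C, so T = -2.7°C.
  Saturated to 3500 m: -5 × 2.1 km = -10.5°C, so T = -13.2°C.
Environment:
  Environment to 3500 m: -5.4 × 3.1 km = -16.74°C, so T = -9.84°C.
T_parcel − T_env = -13.2 − (-9.84) = -3.36°C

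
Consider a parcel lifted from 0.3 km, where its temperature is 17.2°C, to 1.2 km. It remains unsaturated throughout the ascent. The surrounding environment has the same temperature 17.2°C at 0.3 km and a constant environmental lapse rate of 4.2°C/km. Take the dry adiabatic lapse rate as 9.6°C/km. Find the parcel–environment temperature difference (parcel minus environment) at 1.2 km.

Parcel:
  300–1200 m, dry: Δz = 0.9 km ⇒ ΔT = -8.64°C; T = 8.56°C
Environment:
  300–1200 m, environment: Δz = 0.9 km ⇒ ΔT = -3.78°C; T = 13.42°C
T_parcel − T_env = 8.56 − 13.42 = -4.86°C

-4.86°C (parcel cooler than environment)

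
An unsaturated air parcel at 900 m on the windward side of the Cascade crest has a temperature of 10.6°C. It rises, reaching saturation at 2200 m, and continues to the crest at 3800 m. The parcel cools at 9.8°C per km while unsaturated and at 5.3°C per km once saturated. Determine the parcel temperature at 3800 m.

900–2200 m, dry: Δz = 1.3 km ⇒ ΔT = -12.74°C; T = -2.14°C
2200–3800 m, saturated: Δz = 1.6 km ⇒ ΔT = -8.48°C; T = -10.62°C

-10.62°C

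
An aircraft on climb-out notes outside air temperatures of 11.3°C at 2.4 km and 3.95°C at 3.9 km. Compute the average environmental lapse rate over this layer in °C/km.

Γ = −ΔT/Δz = (11.3 − 3.95) / (3900 − 2400) m
  = 7.35°C / 1.5 km = 4.9°C/km

4.9°C/km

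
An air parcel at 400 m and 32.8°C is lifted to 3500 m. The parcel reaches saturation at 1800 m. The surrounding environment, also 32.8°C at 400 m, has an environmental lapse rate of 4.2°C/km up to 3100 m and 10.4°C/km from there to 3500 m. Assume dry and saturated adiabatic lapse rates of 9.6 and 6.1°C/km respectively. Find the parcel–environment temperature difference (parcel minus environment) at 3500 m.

-8.31°C (parcel cooler than environment)

Parcel:
  Dry to 1800 m: -9.6 × 1.4 km = -13.44°C, so T = 19.36°C.
  Saturated to 3500 m: -6.1 × 1.7 km = -10.37°C, so T = 8.99°C.
Environment:
  Environment, lower layer to 3100 m: -4.2 × 2.7 km = -11.34°C, so T = 21.46°C.
  Environment, upper layer to 3500 m: -10.4 × 0.4 km = -4.16°C, so T = 17.3°C.
T_parcel − T_env = 8.99 − 17.3 = -8.31°C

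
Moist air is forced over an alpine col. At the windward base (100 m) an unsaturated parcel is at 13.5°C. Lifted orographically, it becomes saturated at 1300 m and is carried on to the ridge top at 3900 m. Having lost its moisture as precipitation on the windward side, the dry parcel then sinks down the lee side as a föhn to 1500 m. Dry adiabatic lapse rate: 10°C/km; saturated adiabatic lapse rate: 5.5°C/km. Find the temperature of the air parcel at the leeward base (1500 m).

11.2°C

From 100 m to 1300 m (dry): cools by 10 × 1.2 = 12°C, giving 1.5°C.
From 1300 m to 3900 m (saturated): cools by 5.5 × 2.6 = 14.3°C, giving -12.8°C.
From 3900 m to 1500 m (dry descent): warms by 10 × 2.4 = 24°C, giving 11.2°C.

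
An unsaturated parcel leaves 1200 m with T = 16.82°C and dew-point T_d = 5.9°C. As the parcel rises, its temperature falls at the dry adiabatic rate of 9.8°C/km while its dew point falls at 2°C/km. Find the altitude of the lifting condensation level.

2600 m

T and T_d converge at 9.8 − 2 = 7.8°C per km
Height above start = (16.82 − 5.9) / 7.8 = 1.4 km
LCL altitude = 1200 m + 1400 m = 2600 m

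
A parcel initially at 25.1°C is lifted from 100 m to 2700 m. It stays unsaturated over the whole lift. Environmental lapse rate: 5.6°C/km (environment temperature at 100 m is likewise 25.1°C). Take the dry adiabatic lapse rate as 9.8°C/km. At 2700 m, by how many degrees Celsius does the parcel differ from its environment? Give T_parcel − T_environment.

-10.92°C (parcel cooler than environment)

Parcel:
  From 100 m to 2700 m (dry): cools by 9.8 × 2.6 = 25.48°C, giving -0.38°C.
Environment:
  From 100 m to 2700 m (environment): cools by 5.6 × 2.6 = 14.56°C, giving 10.54°C.
T_parcel − T_env = -0.38 − 10.54 = -10.92°C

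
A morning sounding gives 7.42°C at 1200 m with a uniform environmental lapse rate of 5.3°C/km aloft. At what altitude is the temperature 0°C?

2600 m

Height above start = (7.42 − 0) / 5.3 = 1.4 km
Altitude = 1200 m + 1400 m = 2600 m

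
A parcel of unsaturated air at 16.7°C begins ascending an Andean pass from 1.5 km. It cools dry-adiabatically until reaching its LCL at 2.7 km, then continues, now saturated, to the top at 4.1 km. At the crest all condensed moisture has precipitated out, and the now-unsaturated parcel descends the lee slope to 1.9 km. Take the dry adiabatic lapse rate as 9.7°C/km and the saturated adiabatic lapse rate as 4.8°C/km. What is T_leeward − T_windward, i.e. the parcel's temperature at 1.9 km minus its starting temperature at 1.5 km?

+2.98°C

Dry to 2700 m: -9.7 × 1.2 km = -11.64°C, so T = 5.06°C.
Saturated to 4100 m: -4.8 × 1.4 km = -6.72°C, so T = -1.66°C.
Dry descent to 1900 m: +9.7 × 2.2 km = +21.34°C, so T = 19.68°C.
Net change vs windward start: 19.68 − 16.7 = +2.98°C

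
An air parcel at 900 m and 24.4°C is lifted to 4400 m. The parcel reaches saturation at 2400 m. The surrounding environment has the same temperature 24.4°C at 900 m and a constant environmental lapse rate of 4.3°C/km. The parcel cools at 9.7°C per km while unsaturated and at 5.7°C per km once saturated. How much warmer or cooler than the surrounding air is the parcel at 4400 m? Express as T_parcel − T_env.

-10.9°C (parcel cooler than environment)

Parcel:
  Dry to 2400 m: -9.7 × 1.5 km = -14.55°C, so T = 9.85°C.
  Saturated to 4400 m: -5.7 × 2 km = -11.4°C, so T = -1.55°C.
Environment:
  Environment to 4400 m: -4.3 × 3.5 km = -15.05°C, so T = 9.35°C.
T_parcel − T_env = -1.55 − 9.35 = -10.9°C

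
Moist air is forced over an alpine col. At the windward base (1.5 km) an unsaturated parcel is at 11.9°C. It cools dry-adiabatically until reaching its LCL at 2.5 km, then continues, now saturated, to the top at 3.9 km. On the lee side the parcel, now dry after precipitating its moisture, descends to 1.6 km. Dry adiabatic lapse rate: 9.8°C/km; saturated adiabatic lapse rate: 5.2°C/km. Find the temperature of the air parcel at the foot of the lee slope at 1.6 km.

17.36°C

1500 → 2500 m (dry, 9.8°C/km): ΔT = -9.8 × 1 = -9.8°C → T = 2.1°C
2500 → 3900 m (saturated, 5.2°C/km): ΔT = -5.2 × 1.4 = -7.28°C → T = -5.18°C
3900 → 1600 m (dry descent, 9.8°C/km): ΔT = +9.8 × 2.3 = +22.54°C → T = 17.36°C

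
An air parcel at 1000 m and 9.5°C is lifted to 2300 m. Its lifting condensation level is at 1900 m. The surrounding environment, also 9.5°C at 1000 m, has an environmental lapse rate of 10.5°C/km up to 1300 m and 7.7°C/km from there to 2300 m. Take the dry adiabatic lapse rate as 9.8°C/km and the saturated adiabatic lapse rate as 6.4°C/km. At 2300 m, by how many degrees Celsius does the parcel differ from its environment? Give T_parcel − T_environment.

-0.53°C (parcel cooler than environment)

Parcel:
  Dry to 1900 m: -9.8 × 0.9 km = -8.82°C, so T = 0.68°C.
  Saturated to 2300 m: -6.4 × 0.4 km = -2.56°C, so T = -1.88°C.
Environment:
  Environment, lower layer to 1300 m: -10.5 × 0.3 km = -3.15°C, so T = 6.35°C.
  Environment, upper layer to 2300 m: -7.7 × 1 km = -7.7°C, so T = -1.35°C.
T_parcel − T_env = -1.88 − (-1.35) = -0.53°C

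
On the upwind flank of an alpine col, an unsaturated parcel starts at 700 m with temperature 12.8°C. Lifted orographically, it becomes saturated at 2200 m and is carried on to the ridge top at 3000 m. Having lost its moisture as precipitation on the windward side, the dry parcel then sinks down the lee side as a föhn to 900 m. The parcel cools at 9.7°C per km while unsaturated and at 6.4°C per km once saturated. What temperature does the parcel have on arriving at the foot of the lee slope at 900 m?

13.5°C

From 700 m to 2200 m (dry): cools by 9.7 × 1.5 = 14.55°C, giving -1.75°C.
From 2200 m to 3000 m (saturated): cools by 6.4 × 0.8 = 5.12°C, giving -6.87°C.
From 3000 m to 900 m (dry descent): warms by 9.7 × 2.1 = 20.37°C, giving 13.5°C.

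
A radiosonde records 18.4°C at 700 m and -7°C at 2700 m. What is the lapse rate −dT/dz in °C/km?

12.7°C/km

Γ = −ΔT/Δz = (18.4 − (-7)) / (2700 − 700) m
  = 25.4°C / 2 km = 12.7°C/km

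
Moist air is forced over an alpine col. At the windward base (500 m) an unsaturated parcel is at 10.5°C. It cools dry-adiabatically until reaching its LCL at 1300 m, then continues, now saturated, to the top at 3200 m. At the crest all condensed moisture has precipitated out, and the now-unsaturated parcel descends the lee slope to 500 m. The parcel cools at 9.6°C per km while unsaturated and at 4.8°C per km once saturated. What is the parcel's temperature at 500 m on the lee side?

Dry to 1300 m: -9.6 × 0.8 km = -7.68°C, so T = 2.82°C.
Saturated to 3200 m: -4.8 × 1.9 km = -9.12°C, so T = -6.3°C.
Dry descent to 500 m: +9.6 × 2.7 km = +25.92°C, so T = 19.62°C.

19.62°C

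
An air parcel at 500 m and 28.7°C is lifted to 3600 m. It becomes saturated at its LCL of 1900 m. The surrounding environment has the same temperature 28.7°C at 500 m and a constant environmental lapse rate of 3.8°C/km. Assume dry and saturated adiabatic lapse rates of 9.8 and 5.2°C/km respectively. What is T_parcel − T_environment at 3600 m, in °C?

-10.78°C (parcel cooler than environment)

Parcel:
  500 → 1900 m (dry, 9.8°C/km): ΔT = -9.8 × 1.4 = -13.72°C → T = 14.98°C
  1900 → 3600 m (saturated, 5.2°C/km): ΔT = -5.2 × 1.7 = -8.84°C → T = 6.14°C
Environment:
  500 → 3600 m (environment, 3.8°C/km): ΔT = -3.8 × 3.1 = -11.78°C → T = 16.92°C
T_parcel − T_env = 6.14 − 16.92 = -10.78°C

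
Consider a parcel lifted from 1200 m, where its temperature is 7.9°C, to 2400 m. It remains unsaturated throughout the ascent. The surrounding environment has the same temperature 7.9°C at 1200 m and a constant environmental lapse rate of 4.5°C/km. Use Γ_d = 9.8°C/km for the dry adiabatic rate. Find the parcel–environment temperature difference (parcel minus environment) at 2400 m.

Parcel:
  1200–2400 m, dry: Δz = 1.2 km ⇒ ΔT = -11.76°C; T = -3.86°C
Environment:
  1200–2400 m, environment: Δz = 1.2 km ⇒ ΔT = -5.4°C; T = 2.5°C
T_parcel − T_env = -3.86 − 2.5 = -6.36°C

-6.36°C (parcel cooler than environment)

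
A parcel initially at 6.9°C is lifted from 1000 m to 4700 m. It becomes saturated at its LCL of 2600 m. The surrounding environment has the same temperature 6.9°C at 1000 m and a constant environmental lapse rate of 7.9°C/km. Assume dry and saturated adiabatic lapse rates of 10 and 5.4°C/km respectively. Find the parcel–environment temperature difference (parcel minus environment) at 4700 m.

+1.89°C (parcel warmer than environment)

Parcel:
  1000–2600 m, dry: Δz = 1.6 km ⇒ ΔT = -16°C; T = -9.1°C
  2600–4700 m, saturated: Δz = 2.1 km ⇒ ΔT = -11.34°C; T = -20.44°C
Environment:
  1000–4700 m, environment: Δz = 3.7 km ⇒ ΔT = -29.23°C; T = -22.33°C
T_parcel − T_env = -20.44 − (-22.33) = +1.89°C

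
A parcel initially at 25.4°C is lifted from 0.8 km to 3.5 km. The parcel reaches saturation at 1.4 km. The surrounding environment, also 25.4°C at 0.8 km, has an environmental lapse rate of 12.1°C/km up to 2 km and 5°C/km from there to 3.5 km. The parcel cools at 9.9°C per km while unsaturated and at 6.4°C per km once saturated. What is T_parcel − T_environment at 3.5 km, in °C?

+2.64°C (parcel warmer than environment)

Parcel:
  800 → 1400 m (dry, 9.9°C/km): ΔT = -9.9 × 0.6 = -5.94°C → T = 19.46°C
  1400 → 3500 m (saturated, 6.4°C/km): ΔT = -6.4 × 2.1 = -13.44°C → T = 6.02°C
Environment:
  800 → 2000 m (environment, lower layer, 12.1°C/km): ΔT = -12.1 × 1.2 = -14.52°C → T = 10.88°C
  2000 → 3500 m (environment, upper layer, 5°C/km): ΔT = -5 × 1.5 = -7.5°C → T = 3.38°C
T_parcel − T_env = 6.02 − 3.38 = +2.64°C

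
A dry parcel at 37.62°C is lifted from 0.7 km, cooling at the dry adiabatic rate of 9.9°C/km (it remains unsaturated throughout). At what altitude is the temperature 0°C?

Height above start = (37.62 − 0) / 9.9 = 3.8 km
Altitude = 700 m + 3800 m = 4500 m

4.5 km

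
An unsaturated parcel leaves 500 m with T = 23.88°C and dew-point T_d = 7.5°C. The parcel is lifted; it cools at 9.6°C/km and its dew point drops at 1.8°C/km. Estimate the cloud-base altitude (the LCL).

2600 m

T and T_d converge at 9.6 − 1.8 = 7.8°C per km
Height above start = (23.88 − 7.5) / 7.8 = 2.1 km
LCL altitude = 500 m + 2100 m = 2600 m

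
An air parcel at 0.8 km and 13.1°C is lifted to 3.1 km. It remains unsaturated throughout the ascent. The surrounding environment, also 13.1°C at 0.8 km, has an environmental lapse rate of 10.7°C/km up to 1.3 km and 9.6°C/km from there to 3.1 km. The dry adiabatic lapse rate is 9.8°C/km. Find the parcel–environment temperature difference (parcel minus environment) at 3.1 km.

+0.09°C (parcel warmer than environment)

Parcel:
  800 → 3100 m (dry, 9.8°C/km): ΔT = -9.8 × 2.3 = -22.54°C → T = -9.44°C
Environment:
  800 → 1300 m (environment, lower layer, 10.7°C/km): ΔT = -10.7 × 0.5 = -5.35°C → T = 7.75°C
  1300 → 3100 m (environment, upper layer, 9.6°C/km): ΔT = -9.6 × 1.8 = -17.28°C → T = -9.53°C
T_parcel − T_env = -9.44 − (-9.53) = +0.09°C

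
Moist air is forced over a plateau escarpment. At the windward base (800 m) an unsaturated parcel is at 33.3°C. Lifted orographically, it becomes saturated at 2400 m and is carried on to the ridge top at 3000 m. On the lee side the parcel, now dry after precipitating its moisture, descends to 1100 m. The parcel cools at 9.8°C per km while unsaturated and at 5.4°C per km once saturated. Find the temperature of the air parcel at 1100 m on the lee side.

800–2400 m, dry: Δz = 1.6 km ⇒ ΔT = -15.68°C; T = 17.62°C
2400–3000 m, saturated: Δz = 0.6 km ⇒ ΔT = -3.24°C; T = 14.38°C
3000–1100 m, dry descent: Δz = 1.9 km ⇒ ΔT = +18.62°C; T = 33°C

33°C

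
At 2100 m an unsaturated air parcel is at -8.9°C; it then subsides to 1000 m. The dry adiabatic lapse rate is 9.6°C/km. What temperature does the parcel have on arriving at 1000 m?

From 2100 m to 1000 m (dry adiabatic): warms by 9.6 × 1.1 = 10.56°C, giving 1.66°C.

1.66°C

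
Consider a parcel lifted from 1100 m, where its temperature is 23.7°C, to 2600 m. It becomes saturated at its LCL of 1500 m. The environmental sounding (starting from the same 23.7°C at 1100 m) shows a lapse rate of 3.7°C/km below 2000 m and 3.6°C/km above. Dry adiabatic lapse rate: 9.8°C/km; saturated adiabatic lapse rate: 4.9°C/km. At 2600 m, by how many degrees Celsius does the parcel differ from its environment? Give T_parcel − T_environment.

-3.82°C (parcel cooler than environment)

Parcel:
  Dry to 1500 m: -9.8 × 0.4 km = -3.92°C, so T = 19.78°C.
  Saturated to 2600 m: -4.9 × 1.1 km = -5.39°C, so T = 14.39°C.
Environment:
  Environment, lower layer to 2000 m: -3.7 × 0.9 km = -3.33°C, so T = 20.37°C.
  Environment, upper layer to 2600 m: -3.6 × 0.6 km = -2.16°C, so T = 18.21°C.
T_parcel − T_env = 14.39 − 18.21 = -3.82°C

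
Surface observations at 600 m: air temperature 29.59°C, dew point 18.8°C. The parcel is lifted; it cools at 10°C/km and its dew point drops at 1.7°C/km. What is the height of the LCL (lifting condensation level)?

1900 m

T and T_d converge at 10 − 1.7 = 8.3°C per km
Height above start = (29.59 − 18.8) / 8.3 = 1.3 km
LCL altitude = 600 m + 1300 m = 1900 m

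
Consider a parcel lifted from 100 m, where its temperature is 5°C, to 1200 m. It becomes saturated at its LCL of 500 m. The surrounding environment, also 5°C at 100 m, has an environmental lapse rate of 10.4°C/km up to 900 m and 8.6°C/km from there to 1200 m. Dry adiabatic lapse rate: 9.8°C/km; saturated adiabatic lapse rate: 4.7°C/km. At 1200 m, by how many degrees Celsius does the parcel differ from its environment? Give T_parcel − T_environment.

+3.69°C (parcel warmer than environment)

Parcel:
  Dry to 500 m: -9.8 × 0.4 km = -3.92°C, so T = 1.08°C.
  Saturated to 1200 m: -4.7 × 0.7 km = -3.29°C, so T = -2.21°C.
Environment:
  Environment, lower layer to 900 m: -10.4 × 0.8 km = -8.32°C, so T = -3.32°C.
  Environment, upper layer to 1200 m: -8.6 × 0.3 km = -2.58°C, so T = -5.9°C.
T_parcel − T_env = -2.21 − (-5.9) = +3.69°C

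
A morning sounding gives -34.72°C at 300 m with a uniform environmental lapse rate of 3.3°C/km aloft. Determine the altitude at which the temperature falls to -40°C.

1900 m

Height above start = (-34.72 − (-40)) / 3.3 = 1.6 km
Altitude = 300 m + 1600 m = 1900 m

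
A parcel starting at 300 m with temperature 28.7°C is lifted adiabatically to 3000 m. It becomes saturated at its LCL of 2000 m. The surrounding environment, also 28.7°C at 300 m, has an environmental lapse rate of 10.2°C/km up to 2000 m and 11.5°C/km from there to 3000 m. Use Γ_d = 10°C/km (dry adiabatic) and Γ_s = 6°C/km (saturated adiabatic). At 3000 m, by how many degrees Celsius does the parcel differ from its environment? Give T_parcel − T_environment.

Parcel:
  300 → 2000 m (dry, 10°C/km): ΔT = -10 × 1.7 = -17°C → T = 11.7°C
  2000 → 3000 m (saturated, 6°C/km): ΔT = -6 × 1 = -6°C → T = 5.7°C
Environment:
  300 → 2000 m (environment, lower layer, 10.2°C/km): ΔT = -10.2 × 1.7 = -17.34°C → T = 11.36°C
  2000 → 3000 m (environment, upper layer, 11.5°C/km): ΔT = -11.5 × 1 = -11.5°C → T = -0.14°C
T_parcel − T_env = 5.7 − (-0.14) = +5.84°C

+5.84°C (parcel warmer than environment)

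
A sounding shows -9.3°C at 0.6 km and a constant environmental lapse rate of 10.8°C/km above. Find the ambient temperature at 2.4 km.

-28.74°C

600 → 2400 m (environmental, 10.8°C/km): ΔT = -10.8 × 1.8 = -19.44°C → T = -28.74°C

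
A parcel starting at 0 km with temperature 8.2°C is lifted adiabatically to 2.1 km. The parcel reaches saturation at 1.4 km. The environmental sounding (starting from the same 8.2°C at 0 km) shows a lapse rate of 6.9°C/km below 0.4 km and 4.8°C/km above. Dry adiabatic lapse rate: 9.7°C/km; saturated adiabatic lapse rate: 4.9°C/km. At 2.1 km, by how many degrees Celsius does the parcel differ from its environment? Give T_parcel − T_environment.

Parcel:
  0–1400 m, dry: Δz = 1.4 km ⇒ ΔT = -13.58°C; T = -5.38°C
  1400–2100 m, saturated: Δz = 0.7 km ⇒ ΔT = -3.43°C; T = -8.81°C
Environment:
  0–400 m, environment, lower layer: Δz = 0.4 km ⇒ ΔT = -2.76°C; T = 5.44°C
  400–2100 m, environment, upper layer: Δz = 1.7 km ⇒ ΔT = -8.16°C; T = -2.72°C
T_parcel − T_env = -8.81 − (-2.72) = -6.09°C

-6.09°C (parcel cooler than environment)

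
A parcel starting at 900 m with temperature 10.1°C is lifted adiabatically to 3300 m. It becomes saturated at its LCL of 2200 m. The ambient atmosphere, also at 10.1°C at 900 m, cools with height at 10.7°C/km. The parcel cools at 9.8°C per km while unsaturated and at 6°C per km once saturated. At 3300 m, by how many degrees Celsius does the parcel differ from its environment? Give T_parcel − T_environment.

+6.34°C (parcel warmer than environment)

Parcel:
  Dry to 2200 m: -9.8 × 1.3 km = -12.74°C, so T = -2.64°C.
  Saturated to 3300 m: -6 × 1.1 km = -6.6°C, so T = -9.24°C.
Environment:
  Environment to 3300 m: -10.7 × 2.4 km = -25.68°C, so T = -15.58°C.
T_parcel − T_env = -9.24 − (-15.58) = +6.34°C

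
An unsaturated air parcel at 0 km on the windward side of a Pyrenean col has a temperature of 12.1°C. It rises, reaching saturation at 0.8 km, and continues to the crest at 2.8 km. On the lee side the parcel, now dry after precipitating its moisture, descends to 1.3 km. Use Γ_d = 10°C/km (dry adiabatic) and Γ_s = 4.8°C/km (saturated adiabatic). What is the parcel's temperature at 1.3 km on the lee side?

9.5°C

0–800 m, dry: Δz = 0.8 km ⇒ ΔT = -8°C; T = 4.1°C
800–2800 m, saturated: Δz = 2 km ⇒ ΔT = -9.6°C; T = -5.5°C
2800–1300 m, dry descent: Δz = 1.5 km ⇒ ΔT = +15°C; T = 9.5°C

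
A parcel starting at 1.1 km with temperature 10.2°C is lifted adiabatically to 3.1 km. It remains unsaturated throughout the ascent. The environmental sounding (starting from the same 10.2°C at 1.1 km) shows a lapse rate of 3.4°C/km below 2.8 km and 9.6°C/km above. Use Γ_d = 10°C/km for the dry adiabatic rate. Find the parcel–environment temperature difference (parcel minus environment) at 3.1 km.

-11.34°C (parcel cooler than environment)

Parcel:
  Dry to 3100 m: -10 × 2 km = -20°C, so T = -9.8°C.
Environment:
  Environment, lower layer to 2800 m: -3.4 × 1.7 km = -5.78°C, so T = 4.42°C.
  Environment, upper layer to 3100 m: -9.6 × 0.3 km = -2.88°C, so T = 1.54°C.
T_parcel − T_env = -9.8 − 1.54 = -11.34°C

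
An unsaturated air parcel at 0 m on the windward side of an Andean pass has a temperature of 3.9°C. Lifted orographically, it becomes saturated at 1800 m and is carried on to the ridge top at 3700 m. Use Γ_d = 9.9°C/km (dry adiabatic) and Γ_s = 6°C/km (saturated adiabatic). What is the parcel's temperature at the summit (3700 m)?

-25.32°C

0–1800 m, dry: Δz = 1.8 km ⇒ ΔT = -17.82°C; T = -13.92°C
1800–3700 m, saturated: Δz = 1.9 km ⇒ ΔT = -11.4°C; T = -25.32°C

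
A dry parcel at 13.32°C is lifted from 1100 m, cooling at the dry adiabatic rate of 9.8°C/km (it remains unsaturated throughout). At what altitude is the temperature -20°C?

Height above start = (13.32 − (-20)) / 9.8 = 3.4 km
Altitude = 1100 m + 3400 m = 4500 m

4500 m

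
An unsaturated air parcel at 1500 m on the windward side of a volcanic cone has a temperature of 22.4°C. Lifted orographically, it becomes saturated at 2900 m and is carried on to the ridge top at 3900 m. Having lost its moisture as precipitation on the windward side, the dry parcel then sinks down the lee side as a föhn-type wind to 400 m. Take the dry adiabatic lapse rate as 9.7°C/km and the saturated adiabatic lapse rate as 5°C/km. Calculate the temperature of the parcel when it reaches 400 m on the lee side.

1500–2900 m, dry: Δz = 1.4 km ⇒ ΔT = -13.58°C; T = 8.82°C
2900–3900 m, saturated: Δz = 1 km ⇒ ΔT = -5°C; T = 3.82°C
3900–400 m, dry descent: Δz = 3.5 km ⇒ ΔT = +33.95°C; T = 37.77°C

37.77°C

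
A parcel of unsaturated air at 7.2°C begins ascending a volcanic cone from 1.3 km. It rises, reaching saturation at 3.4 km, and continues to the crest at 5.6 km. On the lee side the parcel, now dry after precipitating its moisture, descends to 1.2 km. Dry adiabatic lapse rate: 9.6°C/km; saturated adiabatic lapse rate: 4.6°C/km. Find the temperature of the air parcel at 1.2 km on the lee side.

19.16°C

1300–3400 m, dry: Δz = 2.1 km ⇒ ΔT = -20.16°C; T = -12.96°C
3400–5600 m, saturated: Δz = 2.2 km ⇒ ΔT = -10.12°C; T = -23.08°C
5600–1200 m, dry descent: Δz = 4.4 km ⇒ ΔT = +42.24°C; T = 19.16°C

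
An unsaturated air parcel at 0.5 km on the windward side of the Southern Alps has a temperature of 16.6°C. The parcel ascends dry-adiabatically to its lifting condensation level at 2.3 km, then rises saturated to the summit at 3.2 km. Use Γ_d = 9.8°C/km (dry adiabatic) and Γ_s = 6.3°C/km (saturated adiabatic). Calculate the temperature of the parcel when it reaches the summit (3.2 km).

500 → 2300 m (dry, 9.8°C/km): ΔT = -9.8 × 1.8 = -17.64°C → T = -1.04°C
2300 → 3200 m (saturated, 6.3°C/km): ΔT = -6.3 × 0.9 = -5.67°C → T = -6.71°C

-6.71°C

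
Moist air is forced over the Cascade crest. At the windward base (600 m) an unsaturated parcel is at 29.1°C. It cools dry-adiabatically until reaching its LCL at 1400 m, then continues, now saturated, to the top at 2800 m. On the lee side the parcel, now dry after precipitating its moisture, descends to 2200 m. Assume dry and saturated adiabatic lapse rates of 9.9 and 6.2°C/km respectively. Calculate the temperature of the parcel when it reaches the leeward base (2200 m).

600 → 1400 m (dry, 9.9°C/km): ΔT = -9.9 × 0.8 = -7.92°C → T = 21.18°C
1400 → 2800 m (saturated, 6.2°C/km): ΔT = -6.2 × 1.4 = -8.68°C → T = 12.5°C
2800 → 2200 m (dry descent, 9.9°C/km): ΔT = +9.9 × 0.6 = +5.94°C → T = 18.44°C

18.44°C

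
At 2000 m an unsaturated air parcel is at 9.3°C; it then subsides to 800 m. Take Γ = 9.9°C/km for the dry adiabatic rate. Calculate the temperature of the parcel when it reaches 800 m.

21.18°C

Dry adiabatic to 800 m: +9.9 × 1.2 km = +11.88°C, so T = 21.18°C.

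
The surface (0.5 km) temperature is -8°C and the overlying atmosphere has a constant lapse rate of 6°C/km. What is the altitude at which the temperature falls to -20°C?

Height above start = (-8 − (-20)) / 6 = 2 km
Altitude = 500 m + 2000 m = 2500 m

2.5 km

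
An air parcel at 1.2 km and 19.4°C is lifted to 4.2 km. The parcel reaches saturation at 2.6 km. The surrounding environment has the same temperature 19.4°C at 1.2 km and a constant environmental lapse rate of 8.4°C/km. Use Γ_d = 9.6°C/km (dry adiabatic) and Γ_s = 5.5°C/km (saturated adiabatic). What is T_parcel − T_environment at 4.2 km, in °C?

+2.96°C (parcel warmer than environment)

Parcel:
  1200 → 2600 m (dry, 9.6°C/km): ΔT = -9.6 × 1.4 = -13.44°C → T = 5.96°C
  2600 → 4200 m (saturated, 5.5°C/km): ΔT = -5.5 × 1.6 = -8.8°C → T = -2.84°C
Environment:
  1200 → 4200 m (environment, 8.4°C/km): ΔT = -8.4 × 3 = -25.2°C → T = -5.8°C
T_parcel − T_env = -2.84 − (-5.8) = +2.96°C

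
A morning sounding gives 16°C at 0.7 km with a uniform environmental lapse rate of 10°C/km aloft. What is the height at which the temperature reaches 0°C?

Height above start = (16 − 0) / 10 = 1.6 km
Altitude = 700 m + 1600 m = 2300 m

2.3 km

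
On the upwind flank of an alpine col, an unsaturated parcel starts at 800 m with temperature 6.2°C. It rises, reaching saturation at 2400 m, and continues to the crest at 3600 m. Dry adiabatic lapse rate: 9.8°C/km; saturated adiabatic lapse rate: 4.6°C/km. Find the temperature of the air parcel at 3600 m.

From 800 m to 2400 m (dry): cools by 9.8 × 1.6 = 15.68°C, giving -9.48°C.
From 2400 m to 3600 m (saturated): cools by 4.6 × 1.2 = 5.52°C, giving -15°C.

-15°C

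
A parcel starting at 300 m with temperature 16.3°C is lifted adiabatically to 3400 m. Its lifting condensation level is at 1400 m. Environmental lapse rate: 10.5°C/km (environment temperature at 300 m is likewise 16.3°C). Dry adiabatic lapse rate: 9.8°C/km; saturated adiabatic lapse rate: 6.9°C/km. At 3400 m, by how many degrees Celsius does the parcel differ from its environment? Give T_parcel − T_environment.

Parcel:
  Dry to 1400 m: -9.8 × 1.1 km = -10.78°C, so T = 5.52°C.
  Saturated to 3400 m: -6.9 × 2 km = -13.8°C, so T = -8.28°C.
Environment:
  Environment to 3400 m: -10.5 × 3.1 km = -32.55°C, so T = -16.25°C.
T_parcel − T_env = -8.28 − (-16.25) = +7.97°C

+7.97°C (parcel warmer than environment)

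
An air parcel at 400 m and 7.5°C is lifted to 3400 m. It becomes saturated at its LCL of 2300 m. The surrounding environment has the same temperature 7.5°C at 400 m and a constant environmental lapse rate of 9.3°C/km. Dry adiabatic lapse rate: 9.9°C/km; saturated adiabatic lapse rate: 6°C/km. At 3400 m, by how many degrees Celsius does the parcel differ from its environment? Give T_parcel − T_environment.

Parcel:
  400–2300 m, dry: Δz = 1.9 km ⇒ ΔT = -18.81°C; T = -11.31°C
  2300–3400 m, saturated: Δz = 1.1 km ⇒ ΔT = -6.6°C; T = -17.91°C
Environment:
  400–3400 m, environment: Δz = 3 km ⇒ ΔT = -27.9°C; T = -20.4°C
T_parcel − T_env = -17.91 − (-20.4) = +2.49°C

+2.49°C (parcel warmer than environment)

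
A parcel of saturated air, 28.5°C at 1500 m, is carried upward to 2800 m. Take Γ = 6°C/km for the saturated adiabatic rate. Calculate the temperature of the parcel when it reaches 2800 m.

1500–2800 m, saturated adiabatic: Δz = 1.3 km ⇒ ΔT = -7.8°C; T = 20.7°C

20.7°C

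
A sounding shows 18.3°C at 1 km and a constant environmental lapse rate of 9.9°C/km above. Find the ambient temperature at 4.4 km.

1000 → 4400 m (environmental, 9.9°C/km): ΔT = -9.9 × 3.4 = -33.66°C → T = -15.36°C

-15.36°C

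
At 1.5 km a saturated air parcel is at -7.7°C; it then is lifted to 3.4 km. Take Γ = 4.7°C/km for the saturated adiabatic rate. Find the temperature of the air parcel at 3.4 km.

-16.63°C

Saturated adiabatic to 3400 m: -4.7 × 1.9 km = -8.93°C, so T = -16.63°C.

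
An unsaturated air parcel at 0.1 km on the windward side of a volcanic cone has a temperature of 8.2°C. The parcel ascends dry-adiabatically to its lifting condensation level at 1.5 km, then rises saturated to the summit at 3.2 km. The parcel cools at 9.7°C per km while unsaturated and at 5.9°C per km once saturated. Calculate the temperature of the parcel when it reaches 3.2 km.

Dry to 1500 m: -9.7 × 1.4 km = -13.58°C, so T = -5.38°C.
Saturated to 3200 m: -5.9 × 1.7 km = -10.03°C, so T = -15.41°C.

-15.41°C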